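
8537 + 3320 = 11857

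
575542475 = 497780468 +77762007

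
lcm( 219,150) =10950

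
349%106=31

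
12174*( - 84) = - 1022616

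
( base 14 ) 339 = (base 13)3a2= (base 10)639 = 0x27F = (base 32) JV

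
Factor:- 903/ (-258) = 7/2 = 2^( - 1)*7^1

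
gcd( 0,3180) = 3180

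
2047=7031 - 4984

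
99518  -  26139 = 73379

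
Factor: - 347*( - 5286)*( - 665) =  - 1219770930=-  2^1*3^1*5^1*7^1 * 19^1 *347^1 * 881^1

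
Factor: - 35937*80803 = -2903817411 = - 3^3*11^3 * 80803^1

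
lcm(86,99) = 8514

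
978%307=57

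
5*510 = 2550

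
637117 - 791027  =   - 153910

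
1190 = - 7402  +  8592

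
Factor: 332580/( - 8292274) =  - 2^1*3^1 * 5^1*23^1 *53^( - 1)*241^1 *78229^( - 1 ) = - 166290/4146137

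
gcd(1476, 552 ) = 12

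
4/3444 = 1/861 = 0.00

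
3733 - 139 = 3594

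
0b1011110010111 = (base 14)22B5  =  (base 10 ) 6039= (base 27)87I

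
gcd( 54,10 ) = 2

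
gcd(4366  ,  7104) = 74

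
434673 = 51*8523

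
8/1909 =8/1909 =0.00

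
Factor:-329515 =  - 5^1*59^1 * 1117^1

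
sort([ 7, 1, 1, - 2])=[ - 2, 1, 1, 7]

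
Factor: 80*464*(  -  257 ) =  - 9539840  =  - 2^8*5^1*29^1*257^1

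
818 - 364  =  454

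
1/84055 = 1/84055 = 0.00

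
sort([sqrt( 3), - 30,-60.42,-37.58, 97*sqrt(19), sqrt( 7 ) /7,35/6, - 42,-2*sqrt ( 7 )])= [ - 60.42, - 42,- 37.58, - 30, - 2*sqrt( 7), sqrt (7)/7, sqrt ( 3 ),35/6, 97*sqrt( 19)]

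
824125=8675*95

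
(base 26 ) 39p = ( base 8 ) 4357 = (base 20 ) 5E7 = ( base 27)33j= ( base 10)2287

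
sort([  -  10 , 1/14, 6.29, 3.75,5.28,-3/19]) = [ - 10, - 3/19, 1/14,3.75 , 5.28,  6.29 ] 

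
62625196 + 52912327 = 115537523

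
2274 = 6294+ - 4020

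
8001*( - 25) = -200025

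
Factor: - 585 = -3^2 * 5^1 * 13^1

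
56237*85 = 4780145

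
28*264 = 7392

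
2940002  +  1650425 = 4590427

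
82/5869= 82/5869 = 0.01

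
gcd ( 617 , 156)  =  1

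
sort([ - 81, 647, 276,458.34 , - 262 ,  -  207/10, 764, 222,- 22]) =[ - 262 , - 81, - 22,  -  207/10, 222, 276, 458.34,647, 764 ]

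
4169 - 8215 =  - 4046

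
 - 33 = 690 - 723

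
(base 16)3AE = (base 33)SI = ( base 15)42C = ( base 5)12232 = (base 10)942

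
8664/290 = 29+127/145 = 29.88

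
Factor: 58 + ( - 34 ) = 24 = 2^3 *3^1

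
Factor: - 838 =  - 2^1*419^1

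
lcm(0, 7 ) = 0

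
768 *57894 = 44462592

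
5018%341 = 244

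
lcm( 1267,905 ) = 6335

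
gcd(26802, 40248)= 18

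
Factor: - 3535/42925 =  - 5^( - 1)*7^1*17^ ( - 1)  =  - 7/85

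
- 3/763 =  - 1 + 760/763 = -0.00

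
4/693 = 4/693= 0.01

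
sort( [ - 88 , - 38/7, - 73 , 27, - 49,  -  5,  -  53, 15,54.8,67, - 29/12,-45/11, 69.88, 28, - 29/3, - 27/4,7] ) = [ - 88, - 73, - 53,-49, - 29/3, - 27/4, - 38/7, - 5, - 45/11, - 29/12,7, 15, 27, 28, 54.8, 67,69.88]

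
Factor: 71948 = 2^2*17987^1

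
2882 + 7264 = 10146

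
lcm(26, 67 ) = 1742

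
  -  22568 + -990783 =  - 1013351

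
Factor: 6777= 3^3*251^1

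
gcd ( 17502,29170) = 5834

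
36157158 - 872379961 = -836222803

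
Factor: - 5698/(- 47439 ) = 2^1*3^( - 3)*11^1 * 37^1*  251^ ( - 1) = 814/6777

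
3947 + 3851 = 7798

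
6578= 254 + 6324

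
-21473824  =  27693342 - 49167166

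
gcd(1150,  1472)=46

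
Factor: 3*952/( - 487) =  - 2856/487= - 2^3 * 3^1*7^1*17^1*487^( - 1) 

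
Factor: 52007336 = 2^3 * 31^1*209707^1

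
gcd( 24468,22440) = 12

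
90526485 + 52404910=142931395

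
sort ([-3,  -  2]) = [-3,-2 ]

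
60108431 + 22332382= 82440813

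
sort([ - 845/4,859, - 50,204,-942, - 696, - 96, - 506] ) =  [- 942, - 696, - 506,-845/4, - 96, - 50,204,859 ] 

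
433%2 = 1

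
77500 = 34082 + 43418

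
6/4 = 1  +  1/2 =1.50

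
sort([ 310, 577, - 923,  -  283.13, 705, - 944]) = [ - 944, -923,  -  283.13 , 310,577, 705]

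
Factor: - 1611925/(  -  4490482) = 2^( - 1)*5^2*7^1*17^( - 3 ) * 61^1*151^1*457^( - 1)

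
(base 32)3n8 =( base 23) 74L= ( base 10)3816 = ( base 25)62g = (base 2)111011101000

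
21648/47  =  460 + 28/47 = 460.60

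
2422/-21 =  - 116+2/3 = - 115.33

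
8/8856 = 1/1107  =  0.00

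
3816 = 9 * 424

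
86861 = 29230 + 57631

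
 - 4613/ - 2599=4613/2599 = 1.77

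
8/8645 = 8/8645= 0.00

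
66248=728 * 91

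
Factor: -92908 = - 2^2*23227^1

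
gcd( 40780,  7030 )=10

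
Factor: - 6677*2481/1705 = - 1505967/155 = - 3^1*5^( - 1)*31^ ( - 1)*607^1*827^1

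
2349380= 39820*59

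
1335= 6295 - 4960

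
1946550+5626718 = 7573268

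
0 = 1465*0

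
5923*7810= 46258630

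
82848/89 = 930 +78/89 = 930.88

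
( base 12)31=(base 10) 37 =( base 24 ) 1D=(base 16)25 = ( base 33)14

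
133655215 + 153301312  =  286956527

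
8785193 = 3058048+5727145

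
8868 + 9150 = 18018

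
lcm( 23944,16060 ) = 1316920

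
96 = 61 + 35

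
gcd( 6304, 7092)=788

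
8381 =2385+5996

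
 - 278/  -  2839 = 278/2839 = 0.10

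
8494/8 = 1061 + 3/4  =  1061.75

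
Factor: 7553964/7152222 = 114454/108367=2^1*7^ ( - 1)*89^1 * 113^( - 1)*137^(- 1) * 643^1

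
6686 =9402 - 2716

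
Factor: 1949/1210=2^(  -  1 )*5^(  -  1)*11^(- 2) * 1949^1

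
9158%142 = 70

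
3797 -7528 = -3731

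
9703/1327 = 7 + 414/1327 = 7.31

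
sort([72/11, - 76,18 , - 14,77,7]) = [ - 76, - 14,72/11 , 7,  18,77] 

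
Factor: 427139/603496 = 2^ (-3)* 19^1*22481^1*75437^( -1) 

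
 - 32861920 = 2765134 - 35627054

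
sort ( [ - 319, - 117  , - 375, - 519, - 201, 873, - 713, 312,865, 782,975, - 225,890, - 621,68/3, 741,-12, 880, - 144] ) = [ - 713,-621,-519, - 375,- 319, - 225, - 201, - 144, - 117, -12, 68/3 , 312, 741, 782, 865,873,880,890, 975] 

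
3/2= 3/2 = 1.50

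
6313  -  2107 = 4206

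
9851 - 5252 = 4599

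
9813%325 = 63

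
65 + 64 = 129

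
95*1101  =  104595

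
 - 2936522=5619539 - 8556061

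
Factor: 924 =2^2 * 3^1*7^1*11^1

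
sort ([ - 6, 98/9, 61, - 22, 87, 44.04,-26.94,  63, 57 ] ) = [ - 26.94, -22, - 6, 98/9, 44.04, 57 , 61,63,  87] 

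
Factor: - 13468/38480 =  - 7/20=-2^(-2 ) * 5^( - 1 )*  7^1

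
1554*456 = 708624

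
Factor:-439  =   - 439^1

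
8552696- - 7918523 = 16471219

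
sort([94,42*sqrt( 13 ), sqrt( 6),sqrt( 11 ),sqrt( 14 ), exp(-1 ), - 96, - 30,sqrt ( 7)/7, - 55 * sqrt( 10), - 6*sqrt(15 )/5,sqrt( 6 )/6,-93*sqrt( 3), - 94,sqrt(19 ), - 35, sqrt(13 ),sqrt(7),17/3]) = [  -  55*sqrt( 10 ), - 93 *sqrt( 3 ), - 96 , - 94, - 35, - 30, - 6*sqrt( 15 )/5,  exp( - 1),sqrt( 7)/7,sqrt ( 6 ) /6,  sqrt ( 6),  sqrt ( 7),sqrt( 11 ),sqrt( 13) , sqrt( 14),sqrt( 19), 17/3, 94 , 42*sqrt(13)] 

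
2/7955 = 2/7955 = 0.00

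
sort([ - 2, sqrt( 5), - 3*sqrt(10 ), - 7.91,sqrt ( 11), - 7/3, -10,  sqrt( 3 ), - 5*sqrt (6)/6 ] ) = [ - 10, - 3*sqrt( 10 ),  -  7.91, - 7/3, - 5*sqrt( 6 )/6 , -2,sqrt ( 3), sqrt( 5 ), sqrt ( 11)]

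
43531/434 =100 + 131/434  =  100.30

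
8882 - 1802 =7080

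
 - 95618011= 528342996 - 623961007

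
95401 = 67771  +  27630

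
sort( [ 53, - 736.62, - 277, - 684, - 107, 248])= [-736.62,-684, - 277,  -  107,  53, 248]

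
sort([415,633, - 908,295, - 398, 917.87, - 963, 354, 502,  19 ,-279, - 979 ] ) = [ - 979, - 963, - 908, - 398, - 279, 19, 295,354 , 415, 502, 633, 917.87]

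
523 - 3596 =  - 3073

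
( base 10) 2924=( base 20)764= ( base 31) 31A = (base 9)4008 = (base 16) b6c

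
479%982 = 479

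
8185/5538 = 8185/5538 = 1.48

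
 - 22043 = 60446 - 82489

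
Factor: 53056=2^6*829^1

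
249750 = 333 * 750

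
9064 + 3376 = 12440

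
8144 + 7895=16039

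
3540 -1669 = 1871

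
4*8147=32588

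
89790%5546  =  1054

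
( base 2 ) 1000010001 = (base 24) m1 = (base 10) 529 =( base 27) jg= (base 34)fj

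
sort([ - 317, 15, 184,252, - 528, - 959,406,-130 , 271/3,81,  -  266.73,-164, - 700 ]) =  [ - 959, - 700, - 528,-317,-266.73, -164, - 130,15, 81, 271/3,184,252, 406 ]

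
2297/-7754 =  - 1 + 5457/7754= -0.30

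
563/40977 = 563/40977 = 0.01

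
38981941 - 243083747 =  - 204101806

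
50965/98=520 + 5/98 = 520.05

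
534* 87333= 46635822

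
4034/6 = 672 + 1/3 = 672.33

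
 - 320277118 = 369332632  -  689609750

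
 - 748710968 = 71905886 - 820616854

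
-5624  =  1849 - 7473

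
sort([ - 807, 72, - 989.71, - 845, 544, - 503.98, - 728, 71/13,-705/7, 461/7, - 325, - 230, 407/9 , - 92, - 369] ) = [ - 989.71,-845, - 807, - 728, - 503.98, - 369, - 325, - 230, - 705/7,-92 , 71/13,  407/9,461/7,72 , 544]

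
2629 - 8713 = - 6084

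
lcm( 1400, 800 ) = 5600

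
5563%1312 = 315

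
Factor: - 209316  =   - 2^2*3^1*17443^1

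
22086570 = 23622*935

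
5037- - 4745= 9782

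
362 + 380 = 742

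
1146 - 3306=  - 2160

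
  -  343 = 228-571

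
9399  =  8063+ 1336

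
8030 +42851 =50881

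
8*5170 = 41360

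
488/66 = 244/33 = 7.39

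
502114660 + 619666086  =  1121780746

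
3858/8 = 1929/4= 482.25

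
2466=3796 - 1330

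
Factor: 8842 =2^1 * 4421^1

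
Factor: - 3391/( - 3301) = 3301^( - 1) *3391^1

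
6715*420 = 2820300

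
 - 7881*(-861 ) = 6785541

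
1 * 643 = 643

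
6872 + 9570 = 16442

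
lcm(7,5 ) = 35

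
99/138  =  33/46 = 0.72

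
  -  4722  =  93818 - 98540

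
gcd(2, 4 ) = 2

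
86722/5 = 17344+2/5 = 17344.40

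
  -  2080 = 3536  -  5616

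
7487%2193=908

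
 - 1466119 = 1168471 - 2634590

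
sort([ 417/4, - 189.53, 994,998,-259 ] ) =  [  -  259,  -  189.53,417/4,994,998] 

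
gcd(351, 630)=9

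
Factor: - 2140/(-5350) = 2^1 * 5^ ( - 1 ) = 2/5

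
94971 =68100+26871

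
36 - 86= -50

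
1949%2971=1949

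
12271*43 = 527653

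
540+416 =956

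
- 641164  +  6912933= 6271769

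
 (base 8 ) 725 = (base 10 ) 469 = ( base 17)1aa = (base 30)FJ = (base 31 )F4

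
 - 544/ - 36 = 15 + 1/9 = 15.11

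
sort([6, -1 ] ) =[ - 1,6]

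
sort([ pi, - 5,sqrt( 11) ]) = [ - 5,pi, sqrt ( 11 )] 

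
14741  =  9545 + 5196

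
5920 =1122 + 4798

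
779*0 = 0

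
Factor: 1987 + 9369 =2^2*17^1*167^1 = 11356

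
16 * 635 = 10160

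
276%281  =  276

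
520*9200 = 4784000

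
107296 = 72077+35219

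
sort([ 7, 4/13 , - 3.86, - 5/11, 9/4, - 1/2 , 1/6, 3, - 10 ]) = [ - 10, - 3.86,-1/2, - 5/11,1/6, 4/13,  9/4,3,  7]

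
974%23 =8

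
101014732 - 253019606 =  - 152004874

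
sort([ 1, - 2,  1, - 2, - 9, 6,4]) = [-9  , - 2, - 2,1,1,4,6] 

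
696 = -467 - -1163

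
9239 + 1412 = 10651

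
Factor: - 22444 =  - 2^2*31^1*181^1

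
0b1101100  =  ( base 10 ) 108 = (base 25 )48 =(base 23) 4g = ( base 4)1230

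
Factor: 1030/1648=5/8 = 2^( - 3)*5^1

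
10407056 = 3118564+7288492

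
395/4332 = 395/4332 = 0.09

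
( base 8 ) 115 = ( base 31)2F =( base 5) 302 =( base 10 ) 77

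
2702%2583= 119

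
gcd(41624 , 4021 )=1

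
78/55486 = 39/27743 = 0.00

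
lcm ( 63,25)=1575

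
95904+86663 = 182567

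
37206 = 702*53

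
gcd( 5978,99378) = 2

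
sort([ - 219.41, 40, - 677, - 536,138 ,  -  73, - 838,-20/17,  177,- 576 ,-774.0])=[ - 838, - 774.0, - 677, - 576, - 536, - 219.41,- 73, - 20/17,40, 138,  177]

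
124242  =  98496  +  25746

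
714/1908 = 119/318 = 0.37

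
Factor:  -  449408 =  - 2^7 * 3511^1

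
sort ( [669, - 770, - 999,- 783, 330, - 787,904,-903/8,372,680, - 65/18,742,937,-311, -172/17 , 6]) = [ - 999, - 787, - 783, - 770,- 311, - 903/8  , - 172/17, - 65/18,6,330,372,669, 680, 742,904, 937 ] 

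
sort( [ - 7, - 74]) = [ - 74, - 7] 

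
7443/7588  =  7443/7588  =  0.98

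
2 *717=1434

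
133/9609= 133/9609=0.01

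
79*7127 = 563033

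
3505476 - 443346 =3062130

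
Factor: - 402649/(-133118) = 2^ ( - 1)*13^1* 47^1*101^ ( - 1)= 611/202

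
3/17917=3/17917 = 0.00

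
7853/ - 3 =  - 7853/3 = - 2617.67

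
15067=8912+6155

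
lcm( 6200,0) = 0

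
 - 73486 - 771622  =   - 845108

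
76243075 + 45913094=122156169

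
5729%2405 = 919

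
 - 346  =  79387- 79733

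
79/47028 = 79/47028 = 0.00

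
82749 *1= 82749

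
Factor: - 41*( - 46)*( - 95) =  - 2^1*5^1*19^1  *  23^1*41^1 = -179170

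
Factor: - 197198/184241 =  - 2^1*43^1*2293^1 * 184241^(-1 ) 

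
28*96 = 2688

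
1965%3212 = 1965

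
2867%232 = 83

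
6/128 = 3/64 = 0.05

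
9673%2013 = 1621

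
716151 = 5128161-4412010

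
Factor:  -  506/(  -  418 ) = 23/19 = 19^( - 1 )*23^1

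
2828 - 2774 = 54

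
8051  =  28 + 8023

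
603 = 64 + 539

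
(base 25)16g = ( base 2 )1100010111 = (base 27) 128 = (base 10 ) 791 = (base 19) 23c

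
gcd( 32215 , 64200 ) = 5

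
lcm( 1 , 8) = 8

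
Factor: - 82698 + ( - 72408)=-155106 = -2^1*3^2*7^1*1231^1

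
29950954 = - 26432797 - -56383751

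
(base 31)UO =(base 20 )27e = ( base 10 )954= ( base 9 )1270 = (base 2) 1110111010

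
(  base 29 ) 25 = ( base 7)120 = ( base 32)1v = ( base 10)63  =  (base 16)3f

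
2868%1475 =1393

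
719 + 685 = 1404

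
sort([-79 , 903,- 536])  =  [  -  536,  -  79,903]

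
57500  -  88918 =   -  31418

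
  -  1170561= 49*(- 23889) 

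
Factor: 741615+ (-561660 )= 179955  =  3^3 * 5^1*31^1*43^1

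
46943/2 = 23471+ 1/2 =23471.50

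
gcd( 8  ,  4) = 4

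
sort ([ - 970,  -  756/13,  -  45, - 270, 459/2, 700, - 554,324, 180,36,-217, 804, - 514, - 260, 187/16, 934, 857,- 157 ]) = [ - 970, - 554, - 514, - 270, - 260, - 217, - 157, - 756/13, - 45, 187/16, 36, 180, 459/2,324, 700, 804, 857,934 ] 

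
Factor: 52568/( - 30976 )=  - 6571/3872= - 2^( - 5)*11^ ( - 2)*6571^1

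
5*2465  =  12325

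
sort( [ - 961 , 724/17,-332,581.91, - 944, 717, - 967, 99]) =[ - 967, - 961,-944, - 332, 724/17, 99, 581.91, 717]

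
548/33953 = 548/33953  =  0.02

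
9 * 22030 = 198270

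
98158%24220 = 1278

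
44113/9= 44113/9 = 4901.44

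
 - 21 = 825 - 846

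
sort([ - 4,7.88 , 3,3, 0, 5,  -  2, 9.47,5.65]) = [-4, - 2,0,3,3,  5, 5.65, 7.88,9.47]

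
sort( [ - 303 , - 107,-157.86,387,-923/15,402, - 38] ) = [-303,-157.86,-107, - 923/15 ,-38, 387, 402]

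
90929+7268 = 98197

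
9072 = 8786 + 286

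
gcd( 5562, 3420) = 18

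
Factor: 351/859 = 3^3*13^1 *859^( - 1) 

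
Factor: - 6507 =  - 3^3*241^1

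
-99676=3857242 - 3956918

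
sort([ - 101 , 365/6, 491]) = [ - 101,365/6,  491]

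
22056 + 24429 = 46485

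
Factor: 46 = 2^1*23^1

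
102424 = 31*3304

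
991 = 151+840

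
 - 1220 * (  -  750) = 915000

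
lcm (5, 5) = 5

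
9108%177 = 81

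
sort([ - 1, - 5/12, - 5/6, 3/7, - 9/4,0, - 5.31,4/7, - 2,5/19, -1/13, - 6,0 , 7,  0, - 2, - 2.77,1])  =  [ - 6, - 5.31, - 2.77,-9/4, - 2, - 2, - 1 , - 5/6, - 5/12, - 1/13, 0, 0, 0,5/19,3/7, 4/7, 1, 7]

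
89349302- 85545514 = 3803788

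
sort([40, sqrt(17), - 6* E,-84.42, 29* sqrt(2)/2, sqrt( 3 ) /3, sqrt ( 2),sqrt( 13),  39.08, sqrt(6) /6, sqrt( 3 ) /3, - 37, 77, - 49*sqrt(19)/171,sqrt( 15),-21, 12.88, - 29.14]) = [ - 84.42,-37, - 29.14, - 21, - 6 *E,-49*sqrt(19)/171,sqrt ( 6)/6, sqrt( 3)/3, sqrt( 3) /3, sqrt(2),  sqrt(13), sqrt( 15), sqrt( 17), 12.88, 29*sqrt(2) /2, 39.08, 40,77]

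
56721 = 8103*7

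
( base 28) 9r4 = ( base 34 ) 6pu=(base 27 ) ajd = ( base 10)7816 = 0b1111010001000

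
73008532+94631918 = 167640450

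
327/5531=327/5531= 0.06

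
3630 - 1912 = 1718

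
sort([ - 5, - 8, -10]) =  [ - 10, - 8, - 5 ] 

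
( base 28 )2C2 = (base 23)3dk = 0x772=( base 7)5362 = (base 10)1906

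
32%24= 8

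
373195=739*505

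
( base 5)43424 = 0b101110101101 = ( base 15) D44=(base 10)2989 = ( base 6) 21501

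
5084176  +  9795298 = 14879474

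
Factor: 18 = 2^1*3^2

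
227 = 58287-58060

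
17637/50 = 17637/50 = 352.74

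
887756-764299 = 123457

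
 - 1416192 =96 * ( - 14752 )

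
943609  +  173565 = 1117174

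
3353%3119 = 234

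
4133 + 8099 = 12232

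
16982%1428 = 1274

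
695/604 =695/604 = 1.15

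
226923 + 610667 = 837590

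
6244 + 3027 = 9271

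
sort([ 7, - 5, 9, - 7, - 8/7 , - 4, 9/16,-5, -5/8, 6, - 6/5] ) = [-7,  -  5, - 5, - 4, - 6/5, - 8/7,  -  5/8,9/16, 6,7,9]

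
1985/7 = 283 + 4/7= 283.57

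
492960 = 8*61620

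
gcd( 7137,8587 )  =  1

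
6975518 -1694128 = 5281390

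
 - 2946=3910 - 6856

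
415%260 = 155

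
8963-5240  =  3723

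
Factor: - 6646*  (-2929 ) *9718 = 189171890212 = 2^2* 29^1*43^1 * 101^1*113^1*3323^1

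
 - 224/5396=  - 1 + 1293/1349 = -0.04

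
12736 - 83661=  - 70925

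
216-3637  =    -  3421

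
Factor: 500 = 2^2 * 5^3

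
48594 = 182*267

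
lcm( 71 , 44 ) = 3124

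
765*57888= 44284320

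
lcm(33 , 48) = 528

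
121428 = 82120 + 39308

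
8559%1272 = 927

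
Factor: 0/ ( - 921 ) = 0 = 0^1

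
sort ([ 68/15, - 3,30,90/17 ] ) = [- 3,  68/15,90/17, 30] 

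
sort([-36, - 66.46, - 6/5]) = [ - 66.46, - 36, - 6/5]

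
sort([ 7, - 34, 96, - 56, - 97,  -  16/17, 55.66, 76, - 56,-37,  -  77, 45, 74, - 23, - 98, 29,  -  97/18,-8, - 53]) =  [ -98, - 97,  -  77, - 56, - 56,  -  53,  -  37,-34, - 23, - 8,  -  97/18 , - 16/17,7,29, 45, 55.66, 74, 76, 96 ]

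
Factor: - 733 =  - 733^1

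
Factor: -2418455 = -5^1*13^1*29^1*1283^1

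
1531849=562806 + 969043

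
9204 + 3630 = 12834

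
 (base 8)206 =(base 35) 3T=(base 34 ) 3w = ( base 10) 134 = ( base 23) 5J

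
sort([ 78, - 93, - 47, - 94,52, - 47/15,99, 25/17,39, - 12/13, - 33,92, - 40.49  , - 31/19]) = [ - 94, - 93,-47,-40.49,  -  33,-47/15, - 31/19, - 12/13, 25/17,39,  52, 78 , 92, 99]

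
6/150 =1/25 = 0.04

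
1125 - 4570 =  - 3445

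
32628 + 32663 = 65291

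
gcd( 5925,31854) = 3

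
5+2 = 7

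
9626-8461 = 1165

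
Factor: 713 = 23^1*31^1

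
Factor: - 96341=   -7^1*13763^1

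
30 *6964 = 208920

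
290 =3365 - 3075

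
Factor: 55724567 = 55724567^1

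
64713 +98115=162828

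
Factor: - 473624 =  -  2^3*73^1*811^1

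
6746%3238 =270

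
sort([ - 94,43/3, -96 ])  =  [ - 96, - 94,43/3]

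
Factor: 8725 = 5^2*349^1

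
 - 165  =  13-178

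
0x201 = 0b1000000001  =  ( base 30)h3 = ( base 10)513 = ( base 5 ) 4023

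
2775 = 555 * 5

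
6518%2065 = 323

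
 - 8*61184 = - 489472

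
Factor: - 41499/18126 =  - 2^( - 1 )*3^1*19^( - 1)*29^1 =- 87/38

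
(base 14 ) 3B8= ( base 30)p0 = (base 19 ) 219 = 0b1011101110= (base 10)750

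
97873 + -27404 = 70469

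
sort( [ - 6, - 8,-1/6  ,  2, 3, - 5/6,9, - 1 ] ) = [ - 8,  -  6,-1, - 5/6, - 1/6,2,3,9 ]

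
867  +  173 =1040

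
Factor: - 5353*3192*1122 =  - 19171362672 = - 2^4 * 3^2 * 7^1*11^1*17^1*19^1 * 53^1*101^1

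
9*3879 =34911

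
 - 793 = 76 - 869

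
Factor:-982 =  - 2^1*491^1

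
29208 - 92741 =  -63533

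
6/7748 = 3/3874 = 0.00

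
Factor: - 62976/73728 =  - 41/48 = -2^(-4)*3^( - 1)*41^1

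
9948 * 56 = 557088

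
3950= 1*3950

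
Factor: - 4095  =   - 3^2*5^1*7^1*13^1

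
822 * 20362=16737564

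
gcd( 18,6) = 6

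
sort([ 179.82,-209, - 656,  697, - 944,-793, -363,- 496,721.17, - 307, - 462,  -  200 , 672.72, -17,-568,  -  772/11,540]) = [- 944,  -  793,-656, - 568, - 496, - 462, - 363, - 307 ,  -  209,  -  200,-772/11, - 17, 179.82, 540,672.72,  697,  721.17]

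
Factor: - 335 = -5^1*67^1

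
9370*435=4075950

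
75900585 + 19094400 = 94994985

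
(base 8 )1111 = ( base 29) K5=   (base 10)585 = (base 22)14d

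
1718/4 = 859/2 = 429.50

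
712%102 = 100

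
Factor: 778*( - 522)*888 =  - 2^5* 3^3*29^1*37^1*389^1 = - 360631008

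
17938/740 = 24 + 89/370 = 24.24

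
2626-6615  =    -  3989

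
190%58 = 16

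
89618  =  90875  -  1257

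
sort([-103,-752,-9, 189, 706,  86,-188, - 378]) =[-752, - 378, - 188, - 103, - 9, 86,189,706 ]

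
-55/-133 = 55/133=0.41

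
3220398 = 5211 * 618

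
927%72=63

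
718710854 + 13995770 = 732706624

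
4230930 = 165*25642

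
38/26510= 19/13255 =0.00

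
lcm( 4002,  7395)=340170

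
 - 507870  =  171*( - 2970 ) 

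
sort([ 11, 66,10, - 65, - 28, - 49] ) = [ - 65, - 49,-28 , 10,11, 66]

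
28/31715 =28/31715 = 0.00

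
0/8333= 0 = 0.00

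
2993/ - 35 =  - 2993/35 = - 85.51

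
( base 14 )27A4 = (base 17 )1740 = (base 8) 15534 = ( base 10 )7004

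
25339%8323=370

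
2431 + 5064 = 7495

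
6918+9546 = 16464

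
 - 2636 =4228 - 6864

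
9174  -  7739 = 1435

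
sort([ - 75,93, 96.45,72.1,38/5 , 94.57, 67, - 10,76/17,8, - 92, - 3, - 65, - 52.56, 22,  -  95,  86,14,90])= [- 95, - 92 , - 75, - 65, - 52.56, - 10,-3, 76/17,38/5,8,14, 22,  67,  72.1,86, 90,  93,94.57, 96.45 ] 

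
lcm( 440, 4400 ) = 4400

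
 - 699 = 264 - 963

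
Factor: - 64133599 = -4603^1*13933^1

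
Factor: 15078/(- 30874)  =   - 3^1 * 7^1 * 43^(  -  1)  =  -  21/43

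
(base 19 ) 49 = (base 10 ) 85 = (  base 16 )55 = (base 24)3D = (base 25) 3a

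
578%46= 26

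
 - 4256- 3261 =-7517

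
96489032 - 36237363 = 60251669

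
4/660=1/165  =  0.01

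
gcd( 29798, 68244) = 94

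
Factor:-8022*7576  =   - 2^4*3^1*7^1* 191^1*947^1 = -  60774672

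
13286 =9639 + 3647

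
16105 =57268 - 41163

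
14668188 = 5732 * 2559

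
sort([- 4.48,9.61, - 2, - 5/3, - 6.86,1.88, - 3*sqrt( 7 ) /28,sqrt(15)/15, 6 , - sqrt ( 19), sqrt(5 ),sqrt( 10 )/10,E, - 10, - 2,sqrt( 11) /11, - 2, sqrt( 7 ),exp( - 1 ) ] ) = [ - 10, - 6.86, - 4.48, - sqrt(  19),-2, - 2, - 2, -5/3, - 3* sqrt (7)/28,sqrt(15 )/15,sqrt(11 ) /11  ,  sqrt(10 )/10,exp( -1 ),1.88,sqrt(5), sqrt(7 ),E,6 , 9.61 ]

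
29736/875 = 33 + 123/125 = 33.98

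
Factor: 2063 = 2063^1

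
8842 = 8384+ 458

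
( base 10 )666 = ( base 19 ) 1G1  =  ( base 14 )358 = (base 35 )j1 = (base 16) 29A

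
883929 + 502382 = 1386311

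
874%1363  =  874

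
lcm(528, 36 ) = 1584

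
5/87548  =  5/87548  =  0.00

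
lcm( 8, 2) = 8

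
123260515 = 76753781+46506734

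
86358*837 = 72281646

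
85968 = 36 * 2388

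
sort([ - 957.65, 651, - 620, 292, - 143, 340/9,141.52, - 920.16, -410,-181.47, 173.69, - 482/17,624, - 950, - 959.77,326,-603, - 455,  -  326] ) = [ - 959.77, - 957.65, - 950,  -  920.16, - 620, - 603, - 455, - 410,-326, - 181.47, - 143,- 482/17, 340/9, 141.52, 173.69,292, 326,624, 651]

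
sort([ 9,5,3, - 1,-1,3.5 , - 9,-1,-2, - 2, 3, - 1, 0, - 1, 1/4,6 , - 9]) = [ - 9,  -  9,-2,-2, - 1, - 1 , - 1 , - 1, - 1,0,1/4,  3, 3, 3.5,  5,6,9 ] 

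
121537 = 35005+86532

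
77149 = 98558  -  21409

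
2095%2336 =2095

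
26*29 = 754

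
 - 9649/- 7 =1378+3/7=   1378.43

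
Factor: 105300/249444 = 225/533 = 3^2*5^2*13^( - 1 )*41^( - 1 ) 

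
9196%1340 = 1156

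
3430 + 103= 3533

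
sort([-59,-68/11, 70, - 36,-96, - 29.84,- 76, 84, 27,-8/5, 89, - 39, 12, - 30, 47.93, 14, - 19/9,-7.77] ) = [  -  96, - 76,-59 ,-39,-36, - 30, - 29.84 ,  -  7.77,- 68/11, - 19/9,-8/5, 12,14,27 , 47.93, 70,  84 , 89]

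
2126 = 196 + 1930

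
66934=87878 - 20944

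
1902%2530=1902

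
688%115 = 113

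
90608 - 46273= 44335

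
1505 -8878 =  - 7373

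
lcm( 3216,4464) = 299088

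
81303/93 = 874 + 7/31 = 874.23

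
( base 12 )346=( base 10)486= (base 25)jb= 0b111100110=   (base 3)200000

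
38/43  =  38/43  =  0.88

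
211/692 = 211/692 = 0.30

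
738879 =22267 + 716612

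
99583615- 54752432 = 44831183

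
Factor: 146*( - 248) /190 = - 2^3*5^( -1 )*19^( - 1 )  *  31^1  *73^1 = -  18104/95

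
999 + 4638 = 5637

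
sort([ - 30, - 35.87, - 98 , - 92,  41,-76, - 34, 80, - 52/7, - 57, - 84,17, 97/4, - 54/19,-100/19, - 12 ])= [ - 98, - 92, - 84, - 76 , - 57, - 35.87, - 34, - 30,-12, - 52/7, - 100/19, - 54/19, 17,97/4,  41, 80 ]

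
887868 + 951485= 1839353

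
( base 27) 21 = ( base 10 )55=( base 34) 1L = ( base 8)67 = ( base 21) 2d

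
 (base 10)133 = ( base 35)3S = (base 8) 205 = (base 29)4H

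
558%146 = 120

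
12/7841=12/7841=0.00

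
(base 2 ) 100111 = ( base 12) 33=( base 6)103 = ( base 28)1b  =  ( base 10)39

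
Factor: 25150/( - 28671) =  - 2^1 * 3^( - 1)*5^2*19^( - 1) = - 50/57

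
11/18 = 11/18 = 0.61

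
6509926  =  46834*139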